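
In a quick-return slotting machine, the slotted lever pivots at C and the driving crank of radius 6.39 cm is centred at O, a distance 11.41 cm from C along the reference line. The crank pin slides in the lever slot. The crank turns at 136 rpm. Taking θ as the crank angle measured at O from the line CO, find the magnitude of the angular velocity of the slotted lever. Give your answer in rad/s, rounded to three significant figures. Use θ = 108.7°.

2.00

ω = 14.24 rad/s (from 136 rpm).
Crank pin A relative to C: A = (d + r cosθ, r sinθ); lever angle φ = atan2(r sinθ, d + r cosθ).
Differentiating tanφ: φ̇ = rω(d cosθ + r)/(d² + r² + 2dr cosθ).
d² + r² + 2dr cosθ = |CA|² = 0.0124268 m²;  d cosθ + r = +0.027318 m.
|ω_lever| = |0.0639·14.24·+0.027318| / 0.0124268 = 2.0006 rad/s.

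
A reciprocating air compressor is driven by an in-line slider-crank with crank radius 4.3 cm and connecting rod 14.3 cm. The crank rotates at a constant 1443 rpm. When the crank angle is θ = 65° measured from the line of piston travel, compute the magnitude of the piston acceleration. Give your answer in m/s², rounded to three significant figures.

222

ω = 2π·1443/60 = 151.1 rad/s
x(θ) = r cosθ + √(L² − r² sin²θ); with ω constant, a = ω²·d²x/dθ².
d²x/dθ² = −r cosθ − r²(cos2θ)/√u − r⁴ sin²2θ/(4u^{3/2}),  u = L² − r² sin²θ = 0.0189302 m².
Substituting r = 0.043 m, L = 0.143 m, θ = 65°: d²x/dθ² = -0.0097269 m.
a = ω²·d²x/dθ² = (151.1)²·(-0.0097269) = -222.11 m/s²;  |a| = 222.11 m/s².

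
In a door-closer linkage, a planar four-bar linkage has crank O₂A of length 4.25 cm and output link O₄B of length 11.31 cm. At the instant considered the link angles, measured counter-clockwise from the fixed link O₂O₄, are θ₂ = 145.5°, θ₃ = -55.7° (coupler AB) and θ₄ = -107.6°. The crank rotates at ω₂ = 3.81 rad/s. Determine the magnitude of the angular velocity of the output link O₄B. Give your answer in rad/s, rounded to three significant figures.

ω₂ = 3.81 rad/s
Differentiating the loop-closure r₂e^{iθ₂}+r₃e^{iθ₃}=r₁+r₄e^{iθ₄} gives r₂ω₂e^{iθ₂}+r₃ω₃e^{iθ₃}=r₄ω₄e^{iθ₄}.
Eliminating the other unknown: ω₄ = r₂ω₂ sin(θ₂−θ₃) / [r₄ sin(θ₄−θ₃)].
Numerator sine = -0.36162; denominator sine = -0.78694.
Result = 0.0425·3.81·(-0.36162) / (0.1131·(-0.78694)) = +0.65792 rad/s; magnitude 0.65792 rad/s.

0.658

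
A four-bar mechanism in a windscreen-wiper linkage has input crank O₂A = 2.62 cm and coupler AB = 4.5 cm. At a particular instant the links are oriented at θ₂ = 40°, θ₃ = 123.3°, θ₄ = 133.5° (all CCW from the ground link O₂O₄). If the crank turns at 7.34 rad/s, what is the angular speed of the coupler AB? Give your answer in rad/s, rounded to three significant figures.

24.1

ω₂ = 7.34 rad/s
Differentiating the loop-closure r₂e^{iθ₂}+r₃e^{iθ₃}=r₁+r₄e^{iθ₄} gives r₂ω₂e^{iθ₂}+r₃ω₃e^{iθ₃}=r₄ω₄e^{iθ₄}.
Eliminating the other unknown: ω₃ = r₂ω₂ sin(θ₄−θ₂) / [r₃ sin(θ₃−θ₄)].
Numerator sine = +0.99813; denominator sine = -0.17708.
Result = 0.0262·7.34·(+0.99813) / (0.045·(-0.17708)) = -24.088 rad/s; magnitude 24.088 rad/s.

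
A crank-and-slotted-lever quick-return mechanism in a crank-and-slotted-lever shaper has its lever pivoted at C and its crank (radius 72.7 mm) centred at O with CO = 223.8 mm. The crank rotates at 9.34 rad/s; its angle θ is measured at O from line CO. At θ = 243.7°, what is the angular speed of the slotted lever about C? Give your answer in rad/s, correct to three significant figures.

ω = 9.34 rad/s
Crank pin A relative to C: A = (d + r cosθ, r sinθ); lever angle φ = atan2(r sinθ, d + r cosθ).
Differentiating tanφ: φ̇ = rω(d cosθ + r)/(d² + r² + 2dr cosθ).
d² + r² + 2dr cosθ = |CA|² = 0.040954 m²;  d cosθ + r = -0.026459 m.
|ω_lever| = |0.0727·9.34·-0.026459| / 0.040954 = 0.4387 rad/s.

0.439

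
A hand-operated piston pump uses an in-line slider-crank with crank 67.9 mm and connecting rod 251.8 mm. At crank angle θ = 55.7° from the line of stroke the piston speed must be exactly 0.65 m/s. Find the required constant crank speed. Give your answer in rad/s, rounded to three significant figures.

10.0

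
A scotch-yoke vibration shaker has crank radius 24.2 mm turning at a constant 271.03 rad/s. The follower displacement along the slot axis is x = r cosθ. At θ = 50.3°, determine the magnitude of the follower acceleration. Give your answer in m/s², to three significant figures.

ω = 271 rad/s
x = r cosθ ⇒ ẍ = −rω² cosθ (ω constant).
|a| = rω²|cosθ| = 0.0242·(271)²·|cos 50.3°| = 1135.5 m/s².

1140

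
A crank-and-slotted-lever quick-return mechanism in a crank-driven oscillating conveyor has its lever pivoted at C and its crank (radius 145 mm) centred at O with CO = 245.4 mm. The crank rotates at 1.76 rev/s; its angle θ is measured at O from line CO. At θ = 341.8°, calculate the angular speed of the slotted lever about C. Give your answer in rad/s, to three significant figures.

4.07

ω = 11.06 rad/s (from 1.76 rev/s).
Crank pin A relative to C: A = (d + r cosθ, r sinθ); lever angle φ = atan2(r sinθ, d + r cosθ).
Differentiating tanφ: φ̇ = rω(d cosθ + r)/(d² + r² + 2dr cosθ).
d² + r² + 2dr cosθ = |CA|² = 0.148852 m²;  d cosθ + r = +0.37812 m.
|ω_lever| = |0.145·11.06·+0.37812| / 0.148852 = 4.0732 rad/s.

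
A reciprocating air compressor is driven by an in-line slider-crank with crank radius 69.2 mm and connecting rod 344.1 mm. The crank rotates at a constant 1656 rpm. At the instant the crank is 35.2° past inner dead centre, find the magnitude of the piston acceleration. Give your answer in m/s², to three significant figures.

1850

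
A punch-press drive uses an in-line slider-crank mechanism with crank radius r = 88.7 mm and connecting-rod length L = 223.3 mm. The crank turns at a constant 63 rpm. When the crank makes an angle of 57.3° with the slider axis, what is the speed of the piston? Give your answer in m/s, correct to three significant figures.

0.605

ω = 2π·63/60 = 6.597 rad/s
For an in-line slider-crank, x = r cosθ + √(L² − r² sin²θ), so v = −rω sinθ·[1 + r cosθ/√(L² − r² sin²θ)].
With r = 0.0887 m, L = 0.2233 m, θ = 57.3°: √(L² − r² sin²θ) = 0.21046 m.
v = −0.0887·6.597·0.84151·[1 + 0.0887·0.54024/0.21046] = -0.60456 m/s.
|v| = 0.60456 m/s.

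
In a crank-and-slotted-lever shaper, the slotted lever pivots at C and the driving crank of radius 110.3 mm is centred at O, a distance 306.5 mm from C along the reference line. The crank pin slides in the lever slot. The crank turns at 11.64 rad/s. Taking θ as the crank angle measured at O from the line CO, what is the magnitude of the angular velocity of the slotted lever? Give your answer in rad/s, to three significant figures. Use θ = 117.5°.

0.535

ω = 11.64 rad/s
Crank pin A relative to C: A = (d + r cosθ, r sinθ); lever angle φ = atan2(r sinθ, d + r cosθ).
Differentiating tanφ: φ̇ = rω(d cosθ + r)/(d² + r² + 2dr cosθ).
d² + r² + 2dr cosθ = |CA|² = 0.0748877 m²;  d cosθ + r = -0.031226 m.
|ω_lever| = |0.1103·11.64·-0.031226| / 0.0748877 = 0.53534 rad/s.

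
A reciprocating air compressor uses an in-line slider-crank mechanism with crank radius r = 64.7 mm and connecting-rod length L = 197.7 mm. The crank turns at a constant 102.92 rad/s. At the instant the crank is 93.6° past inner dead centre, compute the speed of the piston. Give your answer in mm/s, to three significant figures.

6500

ω = 102.9 rad/s
For an in-line slider-crank, x = r cosθ + √(L² − r² sin²θ), so v = −rω sinθ·[1 + r cosθ/√(L² − r² sin²θ)].
With r = 0.0647 m, L = 0.1977 m, θ = 93.6°: √(L² − r² sin²θ) = 0.18686 m.
v = −0.0647·102.9·0.99803·[1 + 0.0647·-0.06279/0.18686] = -6.5013 m/s.
|v| = 6.5013 m/s = 6501.3 mm/s.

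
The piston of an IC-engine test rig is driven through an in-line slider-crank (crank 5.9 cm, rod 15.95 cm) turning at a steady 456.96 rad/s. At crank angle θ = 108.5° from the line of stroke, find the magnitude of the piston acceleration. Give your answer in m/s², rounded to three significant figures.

ω = 457 rad/s
x(θ) = r cosθ + √(L² − r² sin²θ); with ω constant, a = ω²·d²x/dθ².
d²x/dθ² = −r cosθ − r²(cos2θ)/√u − r⁴ sin²2θ/(4u^{3/2}),  u = L² − r² sin²θ = 0.0223097 m².
Substituting r = 0.059 m, L = 0.1595 m, θ = 108.5°: d²x/dθ² = +0.037004 m.
a = ω²·d²x/dθ² = (457)²·(+0.037004) = +7726.9 m/s²;  |a| = 7726.9 m/s².

7730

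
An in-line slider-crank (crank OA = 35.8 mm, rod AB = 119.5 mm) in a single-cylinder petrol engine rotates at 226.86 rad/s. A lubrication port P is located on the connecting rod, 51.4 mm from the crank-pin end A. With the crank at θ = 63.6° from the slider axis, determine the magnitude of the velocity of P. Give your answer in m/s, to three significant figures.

7.98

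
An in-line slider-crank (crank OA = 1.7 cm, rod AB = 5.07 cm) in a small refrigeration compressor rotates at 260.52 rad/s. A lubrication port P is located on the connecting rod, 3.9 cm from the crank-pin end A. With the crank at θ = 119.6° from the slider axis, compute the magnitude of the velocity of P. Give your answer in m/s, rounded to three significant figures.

3.38

ω = 260.5 rad/s.  Crank-pin speed |V_A| = rω = 4.4288 m/s, perpendicular to OA.
Rod angle: sinφ = −(r/L) sinθ ⇒ φ = -16.951°; ω_rod = −rω cosθ/√(L²−r²sin²θ) = +45.107 rad/s.
V_P = V_A + ω_rod × AP, with AP = 0.039 m along the rod.
Components: V_Px = −rω sinθ − a·ω_rod·sinφ = -3.338 m/s;  V_Py = rω cosθ + a·ω_rod·cosφ = -0.50483 m/s.
|V_P| = √(V_Px² + V_Py²) = 3.3759 m/s.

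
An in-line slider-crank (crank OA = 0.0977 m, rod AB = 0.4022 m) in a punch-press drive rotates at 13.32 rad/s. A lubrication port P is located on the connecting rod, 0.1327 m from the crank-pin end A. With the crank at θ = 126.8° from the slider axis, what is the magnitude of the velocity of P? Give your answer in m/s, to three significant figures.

ω = 13.32 rad/s.  Crank-pin speed |V_A| = rω = 1.3014 m/s, perpendicular to OA.
Rod angle: sinφ = −(r/L) sinθ ⇒ φ = -11.216°; ω_rod = −rω cosθ/√(L²−r²sin²θ) = +1.9759 rad/s.
V_P = V_A + ω_rod × AP, with AP = 0.1327 m along the rod.
Components: V_Px = −rω sinθ − a·ω_rod·sinφ = -0.99104 m/s;  V_Py = rω cosθ + a·ω_rod·cosφ = -0.52235 m/s.
|V_P| = √(V_Px² + V_Py²) = 1.1203 m/s.

1.12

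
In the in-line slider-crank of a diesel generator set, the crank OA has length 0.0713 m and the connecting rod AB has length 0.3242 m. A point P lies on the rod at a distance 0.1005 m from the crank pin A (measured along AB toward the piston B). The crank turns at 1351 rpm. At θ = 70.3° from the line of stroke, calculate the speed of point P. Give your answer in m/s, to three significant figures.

10.00

ω = 141.5 rad/s.  Crank-pin speed |V_A| = rω = 10.087 m/s, perpendicular to OA.
Rod angle: sinφ = −(r/L) sinθ ⇒ φ = -11.950°; ω_rod = −rω cosθ/√(L²−r²sin²θ) = -10.721 rad/s.
V_P = V_A + ω_rod × AP, with AP = 0.1005 m along the rod.
Components: V_Px = −rω sinθ − a·ω_rod·sinφ = -9.72 m/s;  V_Py = rω cosθ + a·ω_rod·cosφ = +2.3463 m/s.
|V_P| = √(V_Px² + V_Py²) = 9.9991 m/s.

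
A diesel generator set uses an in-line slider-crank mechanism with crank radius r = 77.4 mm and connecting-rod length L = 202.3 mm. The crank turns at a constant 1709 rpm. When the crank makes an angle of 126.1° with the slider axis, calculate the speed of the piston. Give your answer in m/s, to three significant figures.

8.54

ω = 2π·1709/60 = 179 rad/s
For an in-line slider-crank, x = r cosθ + √(L² − r² sin²θ), so v = −rω sinθ·[1 + r cosθ/√(L² − r² sin²θ)].
With r = 0.0774 m, L = 0.2023 m, θ = 126.1°: √(L² − r² sin²θ) = 0.19239 m.
v = −0.0774·179·0.80799·[1 + 0.0774·-0.58920/0.19239] = -8.5393 m/s.
|v| = 8.5393 m/s.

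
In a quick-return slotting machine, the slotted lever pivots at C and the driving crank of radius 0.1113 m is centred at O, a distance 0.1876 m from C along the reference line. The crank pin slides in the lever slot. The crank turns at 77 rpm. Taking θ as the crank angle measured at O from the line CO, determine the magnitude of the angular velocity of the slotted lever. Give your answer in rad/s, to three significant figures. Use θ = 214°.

ω = 8.063 rad/s (from 77 rpm).
Crank pin A relative to C: A = (d + r cosθ, r sinθ); lever angle φ = atan2(r sinθ, d + r cosθ).
Differentiating tanφ: φ̇ = rω(d cosθ + r)/(d² + r² + 2dr cosθ).
d² + r² + 2dr cosθ = |CA|² = 0.012961 m²;  d cosθ + r = -0.044227 m.
|ω_lever| = |0.1113·8.063·-0.044227| / 0.012961 = 3.0624 rad/s.

3.06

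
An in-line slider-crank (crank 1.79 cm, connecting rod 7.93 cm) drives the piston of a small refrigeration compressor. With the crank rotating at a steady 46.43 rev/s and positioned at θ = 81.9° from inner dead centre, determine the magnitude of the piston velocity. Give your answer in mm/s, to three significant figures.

5340

ω = 2π·46.4 = 291.7 rad/s
For an in-line slider-crank, x = r cosθ + √(L² − r² sin²θ), so v = −rω sinθ·[1 + r cosθ/√(L² − r² sin²θ)].
With r = 0.0179 m, L = 0.0793 m, θ = 81.9°: √(L² − r² sin²θ) = 0.077295 m.
v = −0.0179·291.7·0.99002·[1 + 0.0179·0.14090/0.077295] = -5.3385 m/s.
|v| = 5.3385 m/s = 5338.5 mm/s.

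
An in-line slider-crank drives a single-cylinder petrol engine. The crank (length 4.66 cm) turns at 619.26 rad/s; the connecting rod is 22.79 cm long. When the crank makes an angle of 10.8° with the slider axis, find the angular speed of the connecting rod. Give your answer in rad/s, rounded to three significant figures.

124

ω = 619.3 rad/s
The rod makes angle φ with the slider axis where L sinφ = r sinθ; differentiating, L cosφ·φ̇ = r ω cosθ.
L cosφ = √(L² − r² sin²θ) = 0.22773 m.
|ω_rod| = r ω |cosθ| / √(L² − r² sin²θ) = 0.0466·619.3·0.98229/0.22773 = 124.47 rad/s.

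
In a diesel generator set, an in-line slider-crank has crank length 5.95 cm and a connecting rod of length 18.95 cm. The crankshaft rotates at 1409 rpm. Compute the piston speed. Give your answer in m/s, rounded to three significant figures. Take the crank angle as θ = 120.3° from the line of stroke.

ω = 2π·1409/60 = 147.6 rad/s
For an in-line slider-crank, x = r cosθ + √(L² − r² sin²θ), so v = −rω sinθ·[1 + r cosθ/√(L² − r² sin²θ)].
With r = 0.0595 m, L = 0.1895 m, θ = 120.3°: √(L² − r² sin²θ) = 0.1824 m.
v = −0.0595·147.6·0.86340·[1 + 0.0595·-0.50453/0.1824] = -6.3325 m/s.
|v| = 6.3325 m/s.

6.33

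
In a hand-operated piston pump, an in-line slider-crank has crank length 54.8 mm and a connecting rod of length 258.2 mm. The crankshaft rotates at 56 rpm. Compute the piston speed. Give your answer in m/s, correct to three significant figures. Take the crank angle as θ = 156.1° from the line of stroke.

0.105

ω = 2π·56/60 = 5.864 rad/s
For an in-line slider-crank, x = r cosθ + √(L² − r² sin²θ), so v = −rω sinθ·[1 + r cosθ/√(L² − r² sin²θ)].
With r = 0.0548 m, L = 0.2582 m, θ = 156.1°: √(L² − r² sin²θ) = 0.25724 m.
v = −0.0548·5.864·0.40514·[1 + 0.0548·-0.91425/0.25724] = -0.10484 m/s.
|v| = 0.10484 m/s.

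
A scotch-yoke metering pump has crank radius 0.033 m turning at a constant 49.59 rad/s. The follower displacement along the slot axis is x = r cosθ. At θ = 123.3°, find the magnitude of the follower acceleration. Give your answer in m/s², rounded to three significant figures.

44.6

ω = 49.59 rad/s
x = r cosθ ⇒ ẍ = −rω² cosθ (ω constant).
|a| = rω²|cosθ| = 0.033·(49.59)²·|cos 123.3°| = 44.555 m/s².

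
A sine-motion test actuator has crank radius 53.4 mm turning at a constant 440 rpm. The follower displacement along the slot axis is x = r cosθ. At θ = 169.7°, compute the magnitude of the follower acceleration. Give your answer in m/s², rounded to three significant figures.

112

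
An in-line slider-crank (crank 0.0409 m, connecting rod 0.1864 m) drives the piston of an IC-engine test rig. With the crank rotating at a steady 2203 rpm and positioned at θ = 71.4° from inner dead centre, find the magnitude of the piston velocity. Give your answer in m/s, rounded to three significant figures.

ω = 2π·2203/60 = 230.7 rad/s
For an in-line slider-crank, x = r cosθ + √(L² − r² sin²θ), so v = −rω sinθ·[1 + r cosθ/√(L² − r² sin²θ)].
With r = 0.0409 m, L = 0.1864 m, θ = 71.4°: √(L² − r² sin²θ) = 0.18232 m.
v = −0.0409·230.7·0.94777·[1 + 0.0409·0.31896/0.18232] = -9.5826 m/s.
|v| = 9.5826 m/s.

9.58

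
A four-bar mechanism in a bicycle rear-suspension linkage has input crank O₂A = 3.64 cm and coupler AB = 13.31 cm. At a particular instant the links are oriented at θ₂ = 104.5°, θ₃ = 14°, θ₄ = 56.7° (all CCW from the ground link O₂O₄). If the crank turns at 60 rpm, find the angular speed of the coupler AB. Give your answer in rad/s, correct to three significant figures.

1.88

ω₂ = 6.283 rad/s (from 60 rpm).
Differentiating the loop-closure r₂e^{iθ₂}+r₃e^{iθ₃}=r₁+r₄e^{iθ₄} gives r₂ω₂e^{iθ₂}+r₃ω₃e^{iθ₃}=r₄ω₄e^{iθ₄}.
Eliminating the other unknown: ω₃ = r₂ω₂ sin(θ₄−θ₂) / [r₃ sin(θ₃−θ₄)].
Numerator sine = -0.74080; denominator sine = -0.67816.
Result = 0.0364·6.283·(-0.74080) / (0.1331·(-0.67816)) = +1.877 rad/s; magnitude 1.877 rad/s.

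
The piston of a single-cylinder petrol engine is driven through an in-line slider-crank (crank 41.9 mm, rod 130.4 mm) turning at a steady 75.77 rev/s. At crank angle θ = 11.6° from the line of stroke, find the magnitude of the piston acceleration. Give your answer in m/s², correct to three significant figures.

12100

ω = 2π·75.8 = 476.1 rad/s
x(θ) = r cosθ + √(L² − r² sin²θ); with ω constant, a = ω²·d²x/dθ².
d²x/dθ² = −r cosθ − r²(cos2θ)/√u − r⁴ sin²2θ/(4u^{3/2}),  u = L² − r² sin²θ = 0.0169332 m².
Substituting r = 0.0419 m, L = 0.1304 m, θ = 11.6°: d²x/dθ² = -0.053499 m.
a = ω²·d²x/dθ² = (476.1)²·(-0.053499) = -12125 m/s²;  |a| = 12125 m/s².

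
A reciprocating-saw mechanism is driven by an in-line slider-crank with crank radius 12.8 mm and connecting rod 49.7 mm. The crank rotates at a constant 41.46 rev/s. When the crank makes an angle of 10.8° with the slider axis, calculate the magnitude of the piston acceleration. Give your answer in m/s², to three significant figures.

1060

ω = 2π·41.5 = 260.5 rad/s
x(θ) = r cosθ + √(L² − r² sin²θ); with ω constant, a = ω²·d²x/dθ².
d²x/dθ² = −r cosθ − r²(cos2θ)/√u − r⁴ sin²2θ/(4u^{3/2}),  u = L² − r² sin²θ = 0.00246434 m².
Substituting r = 0.0128 m, L = 0.0497 m, θ = 10.8°: d²x/dθ² = -0.015649 m.
a = ω²·d²x/dθ² = (260.5)²·(-0.015649) = -1062 m/s²;  |a| = 1062 m/s².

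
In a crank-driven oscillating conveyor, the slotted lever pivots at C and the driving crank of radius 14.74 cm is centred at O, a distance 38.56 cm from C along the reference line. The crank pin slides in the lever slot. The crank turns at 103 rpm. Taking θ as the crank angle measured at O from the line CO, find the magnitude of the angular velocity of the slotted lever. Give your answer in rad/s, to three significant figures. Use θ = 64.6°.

2.27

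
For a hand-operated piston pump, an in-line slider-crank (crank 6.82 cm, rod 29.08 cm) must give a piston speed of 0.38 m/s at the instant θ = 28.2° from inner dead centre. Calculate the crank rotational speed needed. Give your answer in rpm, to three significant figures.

For an in-line slider-crank, |v_piston| = rω|sinθ|·[1 + r cosθ/√(L² − r² sin²θ)].
With r = 0.0682 m, L = 0.2908 m, θ = 28.2°: the bracketed kinematic factor |dx/dθ| = 0.03893 m.
ω = v/|dx/dθ| = 0.38/0.03893 = 9.761 rad/s.
N = 60ω/(2π) = 93.211 rpm.

93.2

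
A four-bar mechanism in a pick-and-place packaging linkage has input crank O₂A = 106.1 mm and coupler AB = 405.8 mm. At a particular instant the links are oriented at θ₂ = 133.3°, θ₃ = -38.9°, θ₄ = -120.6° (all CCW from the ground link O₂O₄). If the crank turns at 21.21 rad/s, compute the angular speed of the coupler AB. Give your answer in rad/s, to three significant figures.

5.38

ω₂ = 21.21 rad/s
Differentiating the loop-closure r₂e^{iθ₂}+r₃e^{iθ₃}=r₁+r₄e^{iθ₄} gives r₂ω₂e^{iθ₂}+r₃ω₃e^{iθ₃}=r₄ω₄e^{iθ₄}.
Eliminating the other unknown: ω₃ = r₂ω₂ sin(θ₄−θ₂) / [r₃ sin(θ₃−θ₄)].
Numerator sine = +0.96078; denominator sine = +0.98953.
Result = 0.1061·21.21·(+0.96078) / (0.4058·(+0.98953)) = +5.3844 rad/s; magnitude 5.3844 rad/s.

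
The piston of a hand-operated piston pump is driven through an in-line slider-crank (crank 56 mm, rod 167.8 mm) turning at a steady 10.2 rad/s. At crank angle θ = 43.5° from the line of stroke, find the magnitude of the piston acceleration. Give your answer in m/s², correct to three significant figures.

ω = 10.2 rad/s
x(θ) = r cosθ + √(L² − r² sin²θ); with ω constant, a = ω²·d²x/dθ².
d²x/dθ² = −r cosθ − r²(cos2θ)/√u − r⁴ sin²2θ/(4u^{3/2}),  u = L² − r² sin²θ = 0.0266709 m².
Substituting r = 0.056 m, L = 0.1678 m, θ = 43.5°: d²x/dθ² = -0.042189 m.
a = ω²·d²x/dθ² = (10.2)²·(-0.042189) = -4.3893 m/s²;  |a| = 4.3893 m/s².

4.39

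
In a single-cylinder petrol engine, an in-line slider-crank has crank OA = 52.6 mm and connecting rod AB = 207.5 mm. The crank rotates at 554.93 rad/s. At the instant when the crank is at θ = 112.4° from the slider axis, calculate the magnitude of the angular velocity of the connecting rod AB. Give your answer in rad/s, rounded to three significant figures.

55.1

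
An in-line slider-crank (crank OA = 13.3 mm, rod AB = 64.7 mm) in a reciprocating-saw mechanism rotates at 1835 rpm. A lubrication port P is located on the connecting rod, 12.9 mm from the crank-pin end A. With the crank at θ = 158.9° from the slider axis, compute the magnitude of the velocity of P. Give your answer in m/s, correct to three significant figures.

2.10

ω = 192.2 rad/s.  Crank-pin speed |V_A| = rω = 2.5557 m/s, perpendicular to OA.
Rod angle: sinφ = −(r/L) sinθ ⇒ φ = -4.244°; ω_rod = −rω cosθ/√(L²−r²sin²θ) = +36.954 rad/s.
V_P = V_A + ω_rod × AP, with AP = 0.0129 m along the rod.
Components: V_Px = −rω sinθ − a·ω_rod·sinφ = -0.88478 m/s;  V_Py = rω cosθ + a·ω_rod·cosφ = -1.909 m/s.
|V_P| = √(V_Px² + V_Py²) = 2.1041 m/s.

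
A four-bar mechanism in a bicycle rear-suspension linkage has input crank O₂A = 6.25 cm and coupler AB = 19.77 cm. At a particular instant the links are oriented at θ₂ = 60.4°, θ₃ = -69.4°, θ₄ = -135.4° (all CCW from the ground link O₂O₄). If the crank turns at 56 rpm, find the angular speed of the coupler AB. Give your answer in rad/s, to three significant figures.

ω₂ = 5.864 rad/s (from 56 rpm).
Differentiating the loop-closure r₂e^{iθ₂}+r₃e^{iθ₃}=r₁+r₄e^{iθ₄} gives r₂ω₂e^{iθ₂}+r₃ω₃e^{iθ₃}=r₄ω₄e^{iθ₄}.
Eliminating the other unknown: ω₃ = r₂ω₂ sin(θ₄−θ₂) / [r₃ sin(θ₃−θ₄)].
Numerator sine = +0.27228; denominator sine = +0.91355.
Result = 0.0625·5.864·(+0.27228) / (0.1977·(+0.91355)) = +0.55256 rad/s; magnitude 0.55256 rad/s.

0.553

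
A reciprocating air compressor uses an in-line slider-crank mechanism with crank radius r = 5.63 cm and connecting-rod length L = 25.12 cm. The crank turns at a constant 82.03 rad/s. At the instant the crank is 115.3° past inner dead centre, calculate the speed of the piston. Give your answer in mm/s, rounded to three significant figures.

3770

ω = 82.03 rad/s
For an in-line slider-crank, x = r cosθ + √(L² − r² sin²θ), so v = −rω sinθ·[1 + r cosθ/√(L² − r² sin²θ)].
With r = 0.0563 m, L = 0.2512 m, θ = 115.3°: √(L² − r² sin²θ) = 0.24599 m.
v = −0.0563·82.03·0.90408·[1 + 0.0563·-0.42736/0.24599] = -3.7669 m/s.
|v| = 3.7669 m/s = 3766.9 mm/s.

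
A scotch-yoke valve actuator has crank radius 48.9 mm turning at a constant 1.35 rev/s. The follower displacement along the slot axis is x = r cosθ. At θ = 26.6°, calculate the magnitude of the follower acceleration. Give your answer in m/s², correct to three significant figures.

ω = 8.482 rad/s (from 1.35 rev/s).
x = r cosθ ⇒ ẍ = −rω² cosθ (ω constant).
|a| = rω²|cosθ| = 0.0489·(8.482)²·|cos 26.6°| = 3.1459 m/s².

3.15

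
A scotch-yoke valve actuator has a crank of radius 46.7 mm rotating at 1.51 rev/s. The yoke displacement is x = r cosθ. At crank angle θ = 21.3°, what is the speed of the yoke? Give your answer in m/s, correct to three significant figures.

ω = 9.488 rad/s (from 1.51 rev/s).
x = r cosθ ⇒ ẋ = −rω sinθ.
|v| = rω|sinθ| = 0.0467·9.488·|sin 21.3°| = 0.16095 m/s.

0.161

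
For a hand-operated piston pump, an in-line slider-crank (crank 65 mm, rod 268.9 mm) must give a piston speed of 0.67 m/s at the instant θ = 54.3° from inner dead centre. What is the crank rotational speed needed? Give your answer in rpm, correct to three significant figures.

For an in-line slider-crank, |v_piston| = rω|sinθ|·[1 + r cosθ/√(L² − r² sin²θ)].
With r = 0.065 m, L = 0.2689 m, θ = 54.3°: the bracketed kinematic factor |dx/dθ| = 0.060379 m.
ω = v/|dx/dθ| = 0.67/0.060379 = 11.097 rad/s.
N = 60ω/(2π) = 105.96 rpm.

106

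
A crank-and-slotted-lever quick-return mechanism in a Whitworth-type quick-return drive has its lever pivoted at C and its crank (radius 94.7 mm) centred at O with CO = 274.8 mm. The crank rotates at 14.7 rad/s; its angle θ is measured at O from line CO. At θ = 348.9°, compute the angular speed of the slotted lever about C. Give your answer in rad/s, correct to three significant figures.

3.74

ω = 14.7 rad/s
Crank pin A relative to C: A = (d + r cosθ, r sinθ); lever angle φ = atan2(r sinθ, d + r cosθ).
Differentiating tanφ: φ̇ = rω(d cosθ + r)/(d² + r² + 2dr cosθ).
d² + r² + 2dr cosθ = |CA|² = 0.135557 m²;  d cosθ + r = +0.36436 m.
|ω_lever| = |0.0947·14.7·+0.36436| / 0.135557 = 3.7418 rad/s.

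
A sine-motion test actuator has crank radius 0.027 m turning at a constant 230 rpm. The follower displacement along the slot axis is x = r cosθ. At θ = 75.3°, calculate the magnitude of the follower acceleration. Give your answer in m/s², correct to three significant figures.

3.97

ω = 24.09 rad/s (from 230 rpm).
x = r cosθ ⇒ ẍ = −rω² cosθ (ω constant).
|a| = rω²|cosθ| = 0.027·(24.09)²·|cos 75.3°| = 3.9746 m/s².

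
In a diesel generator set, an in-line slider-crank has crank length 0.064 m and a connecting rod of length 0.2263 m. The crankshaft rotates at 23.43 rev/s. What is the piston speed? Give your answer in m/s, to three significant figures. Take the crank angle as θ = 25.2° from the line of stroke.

ω = 2π·23.4 = 147.2 rad/s
For an in-line slider-crank, x = r cosθ + √(L² − r² sin²θ), so v = −rω sinθ·[1 + r cosθ/√(L² − r² sin²θ)].
With r = 0.064 m, L = 0.2263 m, θ = 25.2°: √(L² − r² sin²θ) = 0.22465 m.
v = −0.064·147.2·0.42578·[1 + 0.064·0.90483/0.22465] = -5.0457 m/s.
|v| = 5.0457 m/s.

5.05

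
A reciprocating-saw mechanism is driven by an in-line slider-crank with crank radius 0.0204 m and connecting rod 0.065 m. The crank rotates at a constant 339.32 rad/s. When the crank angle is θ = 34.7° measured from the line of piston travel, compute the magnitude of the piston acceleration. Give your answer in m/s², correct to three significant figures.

2210

ω = 339.3 rad/s
x(θ) = r cosθ + √(L² − r² sin²θ); with ω constant, a = ω²·d²x/dθ².
d²x/dθ² = −r cosθ − r²(cos2θ)/√u − r⁴ sin²2θ/(4u^{3/2}),  u = L² − r² sin²θ = 0.00409013 m².
Substituting r = 0.0204 m, L = 0.065 m, θ = 34.7°: d²x/dθ² = -0.019206 m.
a = ω²·d²x/dθ² = (339.3)²·(-0.019206) = -2211.4 m/s²;  |a| = 2211.4 m/s².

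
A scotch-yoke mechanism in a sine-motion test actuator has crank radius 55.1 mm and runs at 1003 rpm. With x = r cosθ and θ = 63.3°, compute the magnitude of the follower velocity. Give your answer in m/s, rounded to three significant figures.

ω = 105 rad/s (from 1003 rpm).
x = r cosθ ⇒ ẋ = −rω sinθ.
|v| = rω|sinθ| = 0.0551·105·|sin 63.3°| = 5.1703 m/s.

5.17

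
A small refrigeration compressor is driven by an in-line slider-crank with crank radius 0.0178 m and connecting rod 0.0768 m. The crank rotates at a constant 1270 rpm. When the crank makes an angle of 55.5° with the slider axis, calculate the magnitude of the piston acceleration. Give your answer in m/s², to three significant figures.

153

ω = 2π·1270/60 = 133 rad/s
x(θ) = r cosθ + √(L² − r² sin²θ); with ω constant, a = ω²·d²x/dθ².
d²x/dθ² = −r cosθ − r²(cos2θ)/√u − r⁴ sin²2θ/(4u^{3/2}),  u = L² − r² sin²θ = 0.00568305 m².
Substituting r = 0.0178 m, L = 0.0768 m, θ = 55.5°: d²x/dθ² = -0.0086269 m.
a = ω²·d²x/dθ² = (133)²·(-0.0086269) = -152.59 m/s²;  |a| = 152.59 m/s².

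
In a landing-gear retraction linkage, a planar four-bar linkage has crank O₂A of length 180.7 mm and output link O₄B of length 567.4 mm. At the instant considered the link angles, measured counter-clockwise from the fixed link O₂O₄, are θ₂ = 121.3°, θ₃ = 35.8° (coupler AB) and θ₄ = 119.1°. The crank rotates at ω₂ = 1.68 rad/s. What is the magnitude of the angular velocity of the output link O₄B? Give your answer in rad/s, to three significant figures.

0.537

ω₂ = 1.68 rad/s
Differentiating the loop-closure r₂e^{iθ₂}+r₃e^{iθ₃}=r₁+r₄e^{iθ₄} gives r₂ω₂e^{iθ₂}+r₃ω₃e^{iθ₃}=r₄ω₄e^{iθ₄}.
Eliminating the other unknown: ω₄ = r₂ω₂ sin(θ₂−θ₃) / [r₄ sin(θ₄−θ₃)].
Numerator sine = +0.99692; denominator sine = +0.99317.
Result = 0.1807·1.68·(+0.99692) / (0.5674·(+0.99317)) = +0.53705 rad/s; magnitude 0.53705 rad/s.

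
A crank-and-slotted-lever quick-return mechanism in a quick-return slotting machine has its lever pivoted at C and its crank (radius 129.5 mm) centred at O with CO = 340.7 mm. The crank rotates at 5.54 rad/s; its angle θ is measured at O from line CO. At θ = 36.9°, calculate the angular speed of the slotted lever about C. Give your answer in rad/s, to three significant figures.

1.42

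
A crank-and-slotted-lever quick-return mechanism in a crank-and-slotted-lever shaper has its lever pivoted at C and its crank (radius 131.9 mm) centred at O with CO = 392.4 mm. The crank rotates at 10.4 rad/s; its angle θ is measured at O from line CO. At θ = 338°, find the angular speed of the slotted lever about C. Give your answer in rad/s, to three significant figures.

ω = 10.4 rad/s
Crank pin A relative to C: A = (d + r cosθ, r sinθ); lever angle φ = atan2(r sinθ, d + r cosθ).
Differentiating tanφ: φ̇ = rω(d cosθ + r)/(d² + r² + 2dr cosθ).
d² + r² + 2dr cosθ = |CA|² = 0.267353 m²;  d cosθ + r = +0.49573 m.
|ω_lever| = |0.1319·10.4·+0.49573| / 0.267353 = 2.5435 rad/s.

2.54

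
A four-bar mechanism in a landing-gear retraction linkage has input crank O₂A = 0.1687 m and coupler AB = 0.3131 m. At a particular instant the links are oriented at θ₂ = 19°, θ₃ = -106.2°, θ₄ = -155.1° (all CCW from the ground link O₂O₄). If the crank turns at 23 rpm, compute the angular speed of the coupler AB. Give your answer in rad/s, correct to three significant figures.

ω₂ = 2.409 rad/s (from 23 rpm).
Differentiating the loop-closure r₂e^{iθ₂}+r₃e^{iθ₃}=r₁+r₄e^{iθ₄} gives r₂ω₂e^{iθ₂}+r₃ω₃e^{iθ₃}=r₄ω₄e^{iθ₄}.
Eliminating the other unknown: ω₃ = r₂ω₂ sin(θ₄−θ₂) / [r₃ sin(θ₃−θ₄)].
Numerator sine = -0.10279; denominator sine = +0.75356.
Result = 0.1687·2.409·(-0.10279) / (0.3131·(+0.75356)) = -0.17702 rad/s; magnitude 0.17702 rad/s.

0.177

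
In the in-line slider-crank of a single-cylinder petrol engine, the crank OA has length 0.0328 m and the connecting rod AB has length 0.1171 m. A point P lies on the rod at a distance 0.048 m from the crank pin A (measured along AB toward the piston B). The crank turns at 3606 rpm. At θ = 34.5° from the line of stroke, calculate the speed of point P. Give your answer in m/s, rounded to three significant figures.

ω = 377.6 rad/s.  Crank-pin speed |V_A| = rω = 12.386 m/s, perpendicular to OA.
Rod angle: sinφ = −(r/L) sinθ ⇒ φ = -9.129°; ω_rod = −rω cosθ/√(L²−r²sin²θ) = -88.288 rad/s.
V_P = V_A + ω_rod × AP, with AP = 0.048 m along the rod.
Components: V_Px = −rω sinθ − a·ω_rod·sinφ = -7.6878 m/s;  V_Py = rω cosθ + a·ω_rod·cosφ = +6.0234 m/s.
|V_P| = √(V_Px² + V_Py²) = 9.7665 m/s.

9.77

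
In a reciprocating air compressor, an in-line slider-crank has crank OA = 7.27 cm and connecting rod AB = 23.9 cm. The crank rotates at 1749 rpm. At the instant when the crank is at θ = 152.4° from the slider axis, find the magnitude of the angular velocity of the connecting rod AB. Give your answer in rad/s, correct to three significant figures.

49.9

ω = 183.2 rad/s (converted from 1749 rpm).
The rod makes angle φ with the slider axis where L sinφ = r sinθ; differentiating, L cosφ·φ̇ = r ω cosθ.
L cosφ = √(L² − r² sin²θ) = 0.23661 m.
|ω_rod| = r ω |cosθ| / √(L² − r² sin²θ) = 0.0727·183.2·0.88620/0.23661 = 49.871 rad/s.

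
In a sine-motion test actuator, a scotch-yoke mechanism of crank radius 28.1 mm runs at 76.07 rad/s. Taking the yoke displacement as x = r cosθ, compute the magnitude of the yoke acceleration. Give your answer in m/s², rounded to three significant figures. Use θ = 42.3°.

ω = 76.07 rad/s
x = r cosθ ⇒ ẍ = −rω² cosθ (ω constant).
|a| = rω²|cosθ| = 0.0281·(76.07)²·|cos 42.3°| = 120.27 m/s².

120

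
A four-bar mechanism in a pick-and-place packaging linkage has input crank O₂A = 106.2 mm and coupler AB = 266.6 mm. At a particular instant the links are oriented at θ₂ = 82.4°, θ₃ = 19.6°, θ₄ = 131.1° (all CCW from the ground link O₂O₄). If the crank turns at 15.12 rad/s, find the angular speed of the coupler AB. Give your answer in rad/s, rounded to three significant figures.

ω₂ = 15.12 rad/s
Differentiating the loop-closure r₂e^{iθ₂}+r₃e^{iθ₃}=r₁+r₄e^{iθ₄} gives r₂ω₂e^{iθ₂}+r₃ω₃e^{iθ₃}=r₄ω₄e^{iθ₄}.
Eliminating the other unknown: ω₃ = r₂ω₂ sin(θ₄−θ₂) / [r₃ sin(θ₃−θ₄)].
Numerator sine = +0.75126; denominator sine = -0.93042.
Result = 0.1062·15.12·(+0.75126) / (0.2666·(-0.93042)) = -4.8633 rad/s; magnitude 4.8633 rad/s.

4.86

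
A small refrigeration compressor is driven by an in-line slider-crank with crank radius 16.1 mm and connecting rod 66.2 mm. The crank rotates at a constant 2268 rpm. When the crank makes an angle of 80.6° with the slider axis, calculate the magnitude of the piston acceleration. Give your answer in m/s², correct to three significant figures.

66.7

ω = 2π·2268/60 = 237.5 rad/s
x(θ) = r cosθ + √(L² − r² sin²θ); with ω constant, a = ω²·d²x/dθ².
d²x/dθ² = −r cosθ − r²(cos2θ)/√u − r⁴ sin²2θ/(4u^{3/2}),  u = L² − r² sin²θ = 0.00413014 m².
Substituting r = 0.0161 m, L = 0.0662 m, θ = 80.6°: d²x/dθ² = +0.0011821 m.
a = ω²·d²x/dθ² = (237.5)²·(+0.0011821) = +66.679 m/s²;  |a| = 66.679 m/s².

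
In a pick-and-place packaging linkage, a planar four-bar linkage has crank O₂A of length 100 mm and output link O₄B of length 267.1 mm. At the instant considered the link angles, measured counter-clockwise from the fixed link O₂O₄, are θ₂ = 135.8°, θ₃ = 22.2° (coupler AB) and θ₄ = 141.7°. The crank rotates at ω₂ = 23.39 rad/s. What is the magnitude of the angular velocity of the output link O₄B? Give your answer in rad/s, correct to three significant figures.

9.22

ω₂ = 23.39 rad/s
Differentiating the loop-closure r₂e^{iθ₂}+r₃e^{iθ₃}=r₁+r₄e^{iθ₄} gives r₂ω₂e^{iθ₂}+r₃ω₃e^{iθ₃}=r₄ω₄e^{iθ₄}.
Eliminating the other unknown: ω₄ = r₂ω₂ sin(θ₂−θ₃) / [r₄ sin(θ₄−θ₃)].
Numerator sine = +0.91636; denominator sine = +0.87036.
Result = 0.1·23.39·(+0.91636) / (0.2671·(+0.87036)) = +9.2199 rad/s; magnitude 9.2199 rad/s.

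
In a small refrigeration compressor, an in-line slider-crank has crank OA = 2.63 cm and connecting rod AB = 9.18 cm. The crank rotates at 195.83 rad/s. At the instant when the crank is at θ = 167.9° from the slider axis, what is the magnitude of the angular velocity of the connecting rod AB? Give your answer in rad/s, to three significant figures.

ω = 195.8 rad/s
The rod makes angle φ with the slider axis where L sinφ = r sinθ; differentiating, L cosφ·φ̇ = r ω cosθ.
L cosφ = √(L² − r² sin²θ) = 0.091634 m.
|ω_rod| = r ω |cosθ| / √(L² − r² sin²θ) = 0.0263·195.8·0.97778/0.091634 = 54.957 rad/s.

55.0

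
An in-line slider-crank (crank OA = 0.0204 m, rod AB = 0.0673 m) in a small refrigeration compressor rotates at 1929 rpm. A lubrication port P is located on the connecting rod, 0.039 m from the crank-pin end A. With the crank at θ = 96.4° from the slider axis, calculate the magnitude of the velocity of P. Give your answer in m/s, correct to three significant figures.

ω = 202 rad/s.  Crank-pin speed |V_A| = rω = 4.1209 m/s, perpendicular to OA.
Rod angle: sinφ = −(r/L) sinθ ⇒ φ = -17.532°; ω_rod = −rω cosθ/√(L²−r²sin²θ) = +7.1579 rad/s.
V_P = V_A + ω_rod × AP, with AP = 0.039 m along the rod.
Components: V_Px = −rω sinθ − a·ω_rod·sinφ = -4.0111 m/s;  V_Py = rω cosθ + a·ω_rod·cosφ = -0.19316 m/s.
|V_P| = √(V_Px² + V_Py²) = 4.0158 m/s.

4.02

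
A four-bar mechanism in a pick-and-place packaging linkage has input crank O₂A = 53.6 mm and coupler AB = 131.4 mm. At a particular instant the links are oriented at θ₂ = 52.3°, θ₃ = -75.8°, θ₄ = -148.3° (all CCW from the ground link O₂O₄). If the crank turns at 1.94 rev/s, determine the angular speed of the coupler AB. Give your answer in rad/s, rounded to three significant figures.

1.83

ω₂ = 12.19 rad/s (from 1.94 rev/s).
Differentiating the loop-closure r₂e^{iθ₂}+r₃e^{iθ₃}=r₁+r₄e^{iθ₄} gives r₂ω₂e^{iθ₂}+r₃ω₃e^{iθ₃}=r₄ω₄e^{iθ₄}.
Eliminating the other unknown: ω₃ = r₂ω₂ sin(θ₄−θ₂) / [r₃ sin(θ₃−θ₄)].
Numerator sine = +0.35184; denominator sine = +0.95372.
Result = 0.0536·12.19·(+0.35184) / (0.1314·(+0.95372)) = +1.8343 rad/s; magnitude 1.8343 rad/s.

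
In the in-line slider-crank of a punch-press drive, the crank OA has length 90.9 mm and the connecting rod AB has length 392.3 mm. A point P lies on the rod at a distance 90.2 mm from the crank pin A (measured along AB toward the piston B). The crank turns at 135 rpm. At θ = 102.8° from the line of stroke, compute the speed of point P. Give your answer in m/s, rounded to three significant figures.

1.26

ω = 14.14 rad/s.  Crank-pin speed |V_A| = rω = 1.2851 m/s, perpendicular to OA.
Rod angle: sinφ = −(r/L) sinθ ⇒ φ = -13.059°; ω_rod = −rω cosθ/√(L²−r²sin²θ) = +0.745 rad/s.
V_P = V_A + ω_rod × AP, with AP = 0.0902 m along the rod.
Components: V_Px = −rω sinθ − a·ω_rod·sinφ = -1.2379 m/s;  V_Py = rω cosθ + a·ω_rod·cosφ = -0.21924 m/s.
|V_P| = √(V_Px² + V_Py²) = 1.2572 m/s.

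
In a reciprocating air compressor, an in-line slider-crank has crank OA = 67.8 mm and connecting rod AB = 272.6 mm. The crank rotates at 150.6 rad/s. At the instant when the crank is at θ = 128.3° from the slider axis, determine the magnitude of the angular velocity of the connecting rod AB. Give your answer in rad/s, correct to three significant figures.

ω = 150.6 rad/s
The rod makes angle φ with the slider axis where L sinφ = r sinθ; differentiating, L cosφ·φ̇ = r ω cosθ.
L cosφ = √(L² − r² sin²θ) = 0.26736 m.
|ω_rod| = r ω |cosθ| / √(L² − r² sin²θ) = 0.0678·150.6·0.61978/0.26736 = 23.67 rad/s.

23.7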